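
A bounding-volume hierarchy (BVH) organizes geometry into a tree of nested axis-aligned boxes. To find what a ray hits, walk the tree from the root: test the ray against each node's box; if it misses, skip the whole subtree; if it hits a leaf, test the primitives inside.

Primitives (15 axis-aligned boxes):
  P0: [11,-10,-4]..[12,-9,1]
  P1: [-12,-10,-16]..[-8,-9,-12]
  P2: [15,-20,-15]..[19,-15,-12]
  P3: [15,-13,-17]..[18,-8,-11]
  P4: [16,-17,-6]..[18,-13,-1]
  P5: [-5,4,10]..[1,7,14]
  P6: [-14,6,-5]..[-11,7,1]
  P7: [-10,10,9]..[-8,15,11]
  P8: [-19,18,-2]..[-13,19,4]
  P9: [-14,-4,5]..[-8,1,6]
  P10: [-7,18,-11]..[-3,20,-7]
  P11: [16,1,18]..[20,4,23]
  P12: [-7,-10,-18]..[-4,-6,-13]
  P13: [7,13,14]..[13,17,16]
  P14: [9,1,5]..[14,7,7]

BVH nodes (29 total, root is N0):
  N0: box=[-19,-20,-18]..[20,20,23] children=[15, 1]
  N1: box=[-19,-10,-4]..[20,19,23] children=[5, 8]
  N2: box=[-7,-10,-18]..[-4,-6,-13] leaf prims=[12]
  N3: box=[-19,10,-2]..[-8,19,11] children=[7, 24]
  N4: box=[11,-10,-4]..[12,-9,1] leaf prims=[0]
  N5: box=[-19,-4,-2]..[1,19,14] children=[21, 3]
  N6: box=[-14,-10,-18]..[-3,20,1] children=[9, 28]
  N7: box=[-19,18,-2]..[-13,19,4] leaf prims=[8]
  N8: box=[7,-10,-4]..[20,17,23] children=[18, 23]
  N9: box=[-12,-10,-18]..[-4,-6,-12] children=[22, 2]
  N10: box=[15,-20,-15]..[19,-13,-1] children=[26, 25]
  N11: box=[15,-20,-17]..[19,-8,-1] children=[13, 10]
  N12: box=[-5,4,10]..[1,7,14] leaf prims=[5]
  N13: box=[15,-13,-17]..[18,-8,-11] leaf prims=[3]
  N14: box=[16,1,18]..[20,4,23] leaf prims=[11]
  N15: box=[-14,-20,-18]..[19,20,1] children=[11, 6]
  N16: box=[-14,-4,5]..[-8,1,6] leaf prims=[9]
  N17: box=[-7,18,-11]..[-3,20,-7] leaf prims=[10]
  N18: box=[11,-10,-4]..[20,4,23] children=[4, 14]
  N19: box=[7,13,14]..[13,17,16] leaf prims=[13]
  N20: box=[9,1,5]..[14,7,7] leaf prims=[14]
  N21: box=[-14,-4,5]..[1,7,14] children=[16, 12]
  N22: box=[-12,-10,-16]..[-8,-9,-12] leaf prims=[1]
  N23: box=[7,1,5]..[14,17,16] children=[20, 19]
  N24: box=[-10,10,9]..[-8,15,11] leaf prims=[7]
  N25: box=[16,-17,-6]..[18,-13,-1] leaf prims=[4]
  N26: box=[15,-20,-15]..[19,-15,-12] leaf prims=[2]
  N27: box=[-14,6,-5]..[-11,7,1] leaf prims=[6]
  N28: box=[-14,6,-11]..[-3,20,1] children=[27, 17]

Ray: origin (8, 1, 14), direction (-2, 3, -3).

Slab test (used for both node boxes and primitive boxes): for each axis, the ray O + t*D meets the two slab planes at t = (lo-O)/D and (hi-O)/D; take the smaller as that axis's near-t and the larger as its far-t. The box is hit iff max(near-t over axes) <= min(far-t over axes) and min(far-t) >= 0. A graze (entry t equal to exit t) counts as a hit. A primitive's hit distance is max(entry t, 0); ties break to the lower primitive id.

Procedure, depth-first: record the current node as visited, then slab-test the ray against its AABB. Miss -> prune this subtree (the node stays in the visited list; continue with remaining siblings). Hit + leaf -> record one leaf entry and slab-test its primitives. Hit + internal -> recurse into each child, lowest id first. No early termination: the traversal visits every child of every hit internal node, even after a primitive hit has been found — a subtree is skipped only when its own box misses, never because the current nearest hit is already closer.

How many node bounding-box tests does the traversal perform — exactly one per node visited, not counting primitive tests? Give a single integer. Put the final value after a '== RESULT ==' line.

Traverse from the root:
N0 x:[-6,27/2] y:[-7,19/3] z:[-3,32/3] -> hit [-3,19/3], descend [1, 15]
  N1 x:[-6,27/2] y:[-11/3,6] z:[-3,6] -> hit [-3,6], descend [5, 8]
    N5 x:[7/2,27/2] y:[-5/3,6] z:[0,16/3] -> hit [7/2,16/3], descend [3, 21]
      N3 x:[8,27/2] y:[3,6] z:[1,16/3] -> miss, prune
      N21 x:[7/2,11] y:[-5/3,2] z:[0,3] -> miss, prune
    N8 x:[-6,1/2] y:[-11/3,16/3] z:[-3,6] -> hit [-3,1/2], descend [18, 23]
      N18 x:[-6,-3/2] y:[-11/3,1] z:[-3,6] -> miss, prune
      N23 x:[-3,1/2] y:[0,16/3] z:[-2/3,3] -> hit [0,1/2], descend [19, 20]
        N19 x:[-5/2,1/2] y:[4,16/3] z:[-2/3,0] -> miss, prune
        N20 x:[-3,-1/2] y:[0,2] z:[7/3,3] -> miss, prune
  N15 x:[-11/2,11] y:[-7,19/3] z:[13/3,32/3] -> hit [13/3,19/3], descend [6, 11]
    N6 x:[11/2,11] y:[-11/3,19/3] z:[13/3,32/3] -> hit [11/2,19/3], descend [9, 28]
      N9 x:[6,10] y:[-11/3,-7/3] z:[26/3,32/3] -> miss, prune
      N28 x:[11/2,11] y:[5/3,19/3] z:[13/3,25/3] -> hit [11/2,19/3], descend [17, 27]
        N17 x:[11/2,15/2] y:[17/3,19/3] z:[7,25/3] -> miss, prune
        N27 x:[19/2,11] y:[5/3,2] z:[13/3,19/3] -> miss, prune
    N11 x:[-11/2,-7/2] y:[-7,-3] z:[5,31/3] -> miss, prune

Summary -> nodes [0, 1, 5, 3, 21, 8, 18, 23, 19, 20, 15, 6, 9, 28, 17, 27, 11]; box-tests=17; leaf-entries=0; first=miss

== RESULT ==
17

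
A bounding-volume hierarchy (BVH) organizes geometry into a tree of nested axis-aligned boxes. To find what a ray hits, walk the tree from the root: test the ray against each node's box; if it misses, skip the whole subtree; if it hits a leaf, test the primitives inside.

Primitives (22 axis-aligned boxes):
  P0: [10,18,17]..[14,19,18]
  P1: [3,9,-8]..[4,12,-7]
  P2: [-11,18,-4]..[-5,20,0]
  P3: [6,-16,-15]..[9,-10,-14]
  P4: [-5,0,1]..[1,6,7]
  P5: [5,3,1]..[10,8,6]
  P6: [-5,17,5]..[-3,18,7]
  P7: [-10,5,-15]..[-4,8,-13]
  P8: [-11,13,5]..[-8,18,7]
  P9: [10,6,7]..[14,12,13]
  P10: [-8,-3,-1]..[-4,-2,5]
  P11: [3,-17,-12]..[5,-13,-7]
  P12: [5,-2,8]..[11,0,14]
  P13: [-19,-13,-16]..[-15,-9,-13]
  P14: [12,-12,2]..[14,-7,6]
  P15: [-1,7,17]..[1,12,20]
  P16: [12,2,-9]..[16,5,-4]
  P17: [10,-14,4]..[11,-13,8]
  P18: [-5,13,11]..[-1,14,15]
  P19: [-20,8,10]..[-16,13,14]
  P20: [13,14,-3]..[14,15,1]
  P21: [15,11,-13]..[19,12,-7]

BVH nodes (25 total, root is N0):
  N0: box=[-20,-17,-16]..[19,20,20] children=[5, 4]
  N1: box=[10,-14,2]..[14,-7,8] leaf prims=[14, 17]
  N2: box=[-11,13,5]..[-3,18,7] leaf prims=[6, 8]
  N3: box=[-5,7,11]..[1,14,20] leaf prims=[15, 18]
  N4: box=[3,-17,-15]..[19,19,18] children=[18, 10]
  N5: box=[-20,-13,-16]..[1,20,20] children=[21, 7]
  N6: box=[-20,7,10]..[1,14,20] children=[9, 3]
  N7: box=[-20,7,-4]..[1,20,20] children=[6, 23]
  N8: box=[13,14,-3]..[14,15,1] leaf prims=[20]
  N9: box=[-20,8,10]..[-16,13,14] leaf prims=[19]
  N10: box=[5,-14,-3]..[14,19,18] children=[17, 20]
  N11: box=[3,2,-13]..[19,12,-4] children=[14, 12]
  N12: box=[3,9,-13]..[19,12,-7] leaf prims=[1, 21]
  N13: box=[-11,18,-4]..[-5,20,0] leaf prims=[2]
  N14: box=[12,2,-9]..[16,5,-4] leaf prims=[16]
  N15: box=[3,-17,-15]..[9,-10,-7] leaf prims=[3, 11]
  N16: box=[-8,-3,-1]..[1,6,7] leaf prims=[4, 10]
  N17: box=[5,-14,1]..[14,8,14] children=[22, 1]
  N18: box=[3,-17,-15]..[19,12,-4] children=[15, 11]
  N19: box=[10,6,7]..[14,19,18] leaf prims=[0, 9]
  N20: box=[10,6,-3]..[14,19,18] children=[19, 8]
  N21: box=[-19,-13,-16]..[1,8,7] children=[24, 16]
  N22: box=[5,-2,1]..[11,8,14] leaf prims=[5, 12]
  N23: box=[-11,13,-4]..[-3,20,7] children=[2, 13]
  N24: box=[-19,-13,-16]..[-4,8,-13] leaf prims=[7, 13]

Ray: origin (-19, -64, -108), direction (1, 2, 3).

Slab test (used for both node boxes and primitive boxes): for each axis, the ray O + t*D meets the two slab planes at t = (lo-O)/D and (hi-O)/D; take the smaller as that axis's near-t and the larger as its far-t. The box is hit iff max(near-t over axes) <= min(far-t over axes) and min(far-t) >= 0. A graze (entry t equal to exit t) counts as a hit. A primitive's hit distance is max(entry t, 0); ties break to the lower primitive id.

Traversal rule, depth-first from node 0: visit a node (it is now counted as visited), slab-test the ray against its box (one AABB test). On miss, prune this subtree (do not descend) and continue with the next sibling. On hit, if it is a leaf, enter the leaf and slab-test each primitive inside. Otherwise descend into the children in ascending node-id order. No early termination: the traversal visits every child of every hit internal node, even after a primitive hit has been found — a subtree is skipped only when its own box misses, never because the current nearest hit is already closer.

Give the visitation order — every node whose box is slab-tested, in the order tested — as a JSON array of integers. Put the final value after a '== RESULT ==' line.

Walk:
N0 x:[-1,38] y:[47/2,42] z:[92/3,128/3] -> hit [92/3,38], descend [4, 5]
  N4 x:[22,38] y:[47/2,83/2] z:[31,42] -> hit [31,38], descend [10, 18]
    N10 x:[24,33] y:[25,83/2] z:[35,42] -> miss, prune
    N18 x:[22,38] y:[47/2,38] z:[31,104/3] -> hit [31,104/3], descend [11, 15]
      N11 x:[22,38] y:[33,38] z:[95/3,104/3] -> hit [33,104/3], descend [12, 14]
        N12 x:[22,38] y:[73/2,38] z:[95/3,101/3] -> miss, prune
        N14 x:[31,35] y:[33,69/2] z:[33,104/3] -> hit [33,69/2] leaf, test {P16@t=33}
      N15 x:[22,28] y:[47/2,27] z:[31,101/3] -> miss, prune
  N5 x:[-1,20] y:[51/2,42] z:[92/3,128/3] -> miss, prune

Summary -> nodes [0, 4, 10, 18, 11, 12, 14, 15, 5]; box-tests=9; leaf-entries=1; first=P16

== RESULT ==
[0, 4, 10, 18, 11, 12, 14, 15, 5]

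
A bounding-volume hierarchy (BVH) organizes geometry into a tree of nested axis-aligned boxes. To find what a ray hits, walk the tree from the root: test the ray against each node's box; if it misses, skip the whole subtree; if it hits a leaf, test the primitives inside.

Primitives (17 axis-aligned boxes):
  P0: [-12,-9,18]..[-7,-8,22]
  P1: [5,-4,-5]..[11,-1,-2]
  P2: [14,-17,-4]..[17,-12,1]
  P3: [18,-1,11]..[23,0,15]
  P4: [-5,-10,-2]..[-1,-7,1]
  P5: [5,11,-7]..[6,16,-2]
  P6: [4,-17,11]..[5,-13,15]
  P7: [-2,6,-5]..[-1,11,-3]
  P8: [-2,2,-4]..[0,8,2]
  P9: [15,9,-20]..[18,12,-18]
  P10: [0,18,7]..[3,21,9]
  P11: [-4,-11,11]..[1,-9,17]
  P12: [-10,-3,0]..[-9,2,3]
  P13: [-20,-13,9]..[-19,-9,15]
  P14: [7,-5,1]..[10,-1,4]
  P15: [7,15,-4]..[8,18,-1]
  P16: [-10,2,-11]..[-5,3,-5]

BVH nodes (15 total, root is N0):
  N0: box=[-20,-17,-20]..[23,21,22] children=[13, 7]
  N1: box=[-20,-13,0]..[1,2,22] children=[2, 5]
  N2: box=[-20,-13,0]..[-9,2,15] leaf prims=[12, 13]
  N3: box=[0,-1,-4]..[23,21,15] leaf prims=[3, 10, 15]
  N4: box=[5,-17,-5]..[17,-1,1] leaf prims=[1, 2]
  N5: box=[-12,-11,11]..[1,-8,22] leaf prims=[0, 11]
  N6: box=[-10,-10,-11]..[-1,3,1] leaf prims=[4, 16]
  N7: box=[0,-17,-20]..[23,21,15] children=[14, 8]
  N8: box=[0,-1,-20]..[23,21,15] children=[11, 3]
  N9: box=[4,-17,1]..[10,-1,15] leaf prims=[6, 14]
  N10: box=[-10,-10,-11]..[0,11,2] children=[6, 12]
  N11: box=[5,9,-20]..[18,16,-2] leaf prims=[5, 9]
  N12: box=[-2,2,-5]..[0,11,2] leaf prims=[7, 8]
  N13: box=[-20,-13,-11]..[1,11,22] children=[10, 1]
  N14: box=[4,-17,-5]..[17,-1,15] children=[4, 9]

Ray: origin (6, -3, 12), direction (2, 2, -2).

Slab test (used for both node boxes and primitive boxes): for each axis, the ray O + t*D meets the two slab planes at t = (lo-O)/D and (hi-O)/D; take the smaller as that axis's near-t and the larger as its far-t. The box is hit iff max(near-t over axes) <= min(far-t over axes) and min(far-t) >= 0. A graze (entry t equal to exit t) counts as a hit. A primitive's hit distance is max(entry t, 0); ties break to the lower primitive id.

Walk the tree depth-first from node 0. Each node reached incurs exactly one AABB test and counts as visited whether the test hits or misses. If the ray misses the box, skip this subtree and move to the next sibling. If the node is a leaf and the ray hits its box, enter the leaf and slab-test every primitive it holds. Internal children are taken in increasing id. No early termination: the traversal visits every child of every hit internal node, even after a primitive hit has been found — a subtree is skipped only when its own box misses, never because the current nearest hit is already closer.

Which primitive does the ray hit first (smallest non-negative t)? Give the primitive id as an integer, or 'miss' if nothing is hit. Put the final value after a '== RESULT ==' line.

Traverse from the root:
N0 x:[-13,17/2] y:[-7,12] z:[-5,16] -> hit [-5,17/2], descend [7, 13]
  N7 x:[-3,17/2] y:[-7,12] z:[-3/2,16] -> hit [-3/2,17/2], descend [8, 14]
    N8 x:[-3,17/2] y:[1,12] z:[-3/2,16] -> hit [1,17/2], descend [3, 11]
      N3 x:[-3,17/2] y:[1,12] z:[-3/2,8] -> hit [1,8] leaf, test {P3(miss), P10(miss), P15(miss)}
      N11 x:[-1/2,6] y:[6,19/2] z:[7,16] -> miss, prune
    N14 x:[-1,11/2] y:[-7,1] z:[-3/2,17/2] -> hit [-1,1], descend [4, 9]
      N4 x:[-1/2,11/2] y:[-7,1] z:[11/2,17/2] -> miss, prune
      N9 x:[-1,2] y:[-7,1] z:[-3/2,11/2] -> hit [-1,1] leaf, test {P6(miss), P14(miss)}
  N13 x:[-13,-5/2] y:[-5,7] z:[-5,23/2] -> miss, prune

Summary -> nodes [0, 7, 8, 3, 11, 14, 4, 9, 13]; box-tests=9; leaf-entries=2; first=miss

== RESULT ==
miss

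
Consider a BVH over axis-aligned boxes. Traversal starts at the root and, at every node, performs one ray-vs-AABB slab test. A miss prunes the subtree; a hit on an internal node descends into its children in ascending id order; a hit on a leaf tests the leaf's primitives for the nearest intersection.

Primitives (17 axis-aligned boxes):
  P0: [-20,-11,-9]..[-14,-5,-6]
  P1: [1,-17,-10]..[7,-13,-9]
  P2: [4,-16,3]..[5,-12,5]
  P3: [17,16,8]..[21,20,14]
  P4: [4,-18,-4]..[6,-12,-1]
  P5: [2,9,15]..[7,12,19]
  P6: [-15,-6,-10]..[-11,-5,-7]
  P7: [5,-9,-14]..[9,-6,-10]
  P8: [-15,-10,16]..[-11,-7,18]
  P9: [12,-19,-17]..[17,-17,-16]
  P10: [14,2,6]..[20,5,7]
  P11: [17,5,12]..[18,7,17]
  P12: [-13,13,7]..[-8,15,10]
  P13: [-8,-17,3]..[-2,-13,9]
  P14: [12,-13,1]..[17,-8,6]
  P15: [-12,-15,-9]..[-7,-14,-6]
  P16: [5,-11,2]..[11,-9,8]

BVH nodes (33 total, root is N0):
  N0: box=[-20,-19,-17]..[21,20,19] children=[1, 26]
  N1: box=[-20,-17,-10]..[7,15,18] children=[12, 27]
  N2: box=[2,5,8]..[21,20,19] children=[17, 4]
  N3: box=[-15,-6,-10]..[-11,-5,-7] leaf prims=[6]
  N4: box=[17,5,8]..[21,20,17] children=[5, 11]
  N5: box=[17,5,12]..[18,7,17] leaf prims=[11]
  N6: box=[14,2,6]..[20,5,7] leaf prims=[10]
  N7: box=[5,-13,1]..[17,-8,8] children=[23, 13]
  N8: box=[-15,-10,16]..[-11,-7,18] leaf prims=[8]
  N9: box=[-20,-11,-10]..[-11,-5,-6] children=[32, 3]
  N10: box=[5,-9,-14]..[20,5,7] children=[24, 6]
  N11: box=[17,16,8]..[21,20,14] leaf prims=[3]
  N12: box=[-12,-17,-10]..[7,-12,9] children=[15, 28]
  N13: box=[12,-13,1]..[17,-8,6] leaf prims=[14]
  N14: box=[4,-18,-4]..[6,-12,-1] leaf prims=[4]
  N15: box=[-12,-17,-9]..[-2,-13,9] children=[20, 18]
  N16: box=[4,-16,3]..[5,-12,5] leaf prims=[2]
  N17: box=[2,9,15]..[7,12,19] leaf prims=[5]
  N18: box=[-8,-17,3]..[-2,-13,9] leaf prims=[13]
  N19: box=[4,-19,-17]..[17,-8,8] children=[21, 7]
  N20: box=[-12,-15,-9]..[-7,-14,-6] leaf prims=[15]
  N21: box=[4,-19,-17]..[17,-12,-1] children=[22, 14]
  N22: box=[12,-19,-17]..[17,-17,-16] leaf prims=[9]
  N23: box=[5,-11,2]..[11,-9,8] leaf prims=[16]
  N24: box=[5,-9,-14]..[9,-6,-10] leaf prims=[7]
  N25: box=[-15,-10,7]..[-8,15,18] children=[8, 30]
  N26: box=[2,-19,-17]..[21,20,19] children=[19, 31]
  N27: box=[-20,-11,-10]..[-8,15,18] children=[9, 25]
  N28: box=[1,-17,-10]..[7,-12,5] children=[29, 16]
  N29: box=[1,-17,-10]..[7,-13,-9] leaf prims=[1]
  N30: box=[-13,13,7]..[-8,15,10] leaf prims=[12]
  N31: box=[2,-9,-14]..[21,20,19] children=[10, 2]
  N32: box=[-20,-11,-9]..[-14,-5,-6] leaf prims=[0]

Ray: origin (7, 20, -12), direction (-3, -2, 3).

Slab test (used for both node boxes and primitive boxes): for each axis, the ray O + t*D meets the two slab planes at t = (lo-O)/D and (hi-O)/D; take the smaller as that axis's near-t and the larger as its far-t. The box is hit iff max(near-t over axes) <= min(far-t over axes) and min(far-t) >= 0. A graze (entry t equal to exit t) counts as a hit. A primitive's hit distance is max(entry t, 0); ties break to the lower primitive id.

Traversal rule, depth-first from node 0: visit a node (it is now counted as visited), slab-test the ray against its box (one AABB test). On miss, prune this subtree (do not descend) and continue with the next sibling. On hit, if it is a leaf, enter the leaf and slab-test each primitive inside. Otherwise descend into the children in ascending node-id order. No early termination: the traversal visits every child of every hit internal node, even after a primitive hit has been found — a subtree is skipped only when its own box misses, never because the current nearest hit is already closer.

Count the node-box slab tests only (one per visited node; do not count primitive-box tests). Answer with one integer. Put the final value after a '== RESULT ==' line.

Walk:
N0 x:[-14/3,9] y:[0,39/2] z:[-5/3,31/3] -> hit [0,9], descend [1, 26]
  N1 x:[0,9] y:[5/2,37/2] z:[2/3,10] -> hit [5/2,9], descend [12, 27]
    N12 x:[0,19/3] y:[16,37/2] z:[2/3,7] -> miss, prune
    N27 x:[5,9] y:[5/2,31/2] z:[2/3,10] -> hit [5,9], descend [9, 25]
      N9 x:[6,9] y:[25/2,31/2] z:[2/3,2] -> miss, prune
      N25 x:[5,22/3] y:[5/2,15] z:[19/3,10] -> hit [19/3,22/3], descend [8, 30]
        N8 x:[6,22/3] y:[27/2,15] z:[28/3,10] -> miss, prune
        N30 x:[5,20/3] y:[5/2,7/2] z:[19/3,22/3] -> miss, prune
  N26 x:[-14/3,5/3] y:[0,39/2] z:[-5/3,31/3] -> hit [0,5/3], descend [19, 31]
    N19 x:[-10/3,1] y:[14,39/2] z:[-5/3,20/3] -> miss, prune
    N31 x:[-14/3,5/3] y:[0,29/2] z:[-2/3,31/3] -> hit [0,5/3], descend [2, 10]
      N2 x:[-14/3,5/3] y:[0,15/2] z:[20/3,31/3] -> miss, prune
      N10 x:[-13/3,2/3] y:[15/2,29/2] z:[-2/3,19/3] -> miss, prune

Visited [0, 1, 12, 27, 9, 25, 8, 30, 26, 19, 31, 2, 10]. Tests: 13 box, 0 leaf. Nearest: miss.

== RESULT ==
13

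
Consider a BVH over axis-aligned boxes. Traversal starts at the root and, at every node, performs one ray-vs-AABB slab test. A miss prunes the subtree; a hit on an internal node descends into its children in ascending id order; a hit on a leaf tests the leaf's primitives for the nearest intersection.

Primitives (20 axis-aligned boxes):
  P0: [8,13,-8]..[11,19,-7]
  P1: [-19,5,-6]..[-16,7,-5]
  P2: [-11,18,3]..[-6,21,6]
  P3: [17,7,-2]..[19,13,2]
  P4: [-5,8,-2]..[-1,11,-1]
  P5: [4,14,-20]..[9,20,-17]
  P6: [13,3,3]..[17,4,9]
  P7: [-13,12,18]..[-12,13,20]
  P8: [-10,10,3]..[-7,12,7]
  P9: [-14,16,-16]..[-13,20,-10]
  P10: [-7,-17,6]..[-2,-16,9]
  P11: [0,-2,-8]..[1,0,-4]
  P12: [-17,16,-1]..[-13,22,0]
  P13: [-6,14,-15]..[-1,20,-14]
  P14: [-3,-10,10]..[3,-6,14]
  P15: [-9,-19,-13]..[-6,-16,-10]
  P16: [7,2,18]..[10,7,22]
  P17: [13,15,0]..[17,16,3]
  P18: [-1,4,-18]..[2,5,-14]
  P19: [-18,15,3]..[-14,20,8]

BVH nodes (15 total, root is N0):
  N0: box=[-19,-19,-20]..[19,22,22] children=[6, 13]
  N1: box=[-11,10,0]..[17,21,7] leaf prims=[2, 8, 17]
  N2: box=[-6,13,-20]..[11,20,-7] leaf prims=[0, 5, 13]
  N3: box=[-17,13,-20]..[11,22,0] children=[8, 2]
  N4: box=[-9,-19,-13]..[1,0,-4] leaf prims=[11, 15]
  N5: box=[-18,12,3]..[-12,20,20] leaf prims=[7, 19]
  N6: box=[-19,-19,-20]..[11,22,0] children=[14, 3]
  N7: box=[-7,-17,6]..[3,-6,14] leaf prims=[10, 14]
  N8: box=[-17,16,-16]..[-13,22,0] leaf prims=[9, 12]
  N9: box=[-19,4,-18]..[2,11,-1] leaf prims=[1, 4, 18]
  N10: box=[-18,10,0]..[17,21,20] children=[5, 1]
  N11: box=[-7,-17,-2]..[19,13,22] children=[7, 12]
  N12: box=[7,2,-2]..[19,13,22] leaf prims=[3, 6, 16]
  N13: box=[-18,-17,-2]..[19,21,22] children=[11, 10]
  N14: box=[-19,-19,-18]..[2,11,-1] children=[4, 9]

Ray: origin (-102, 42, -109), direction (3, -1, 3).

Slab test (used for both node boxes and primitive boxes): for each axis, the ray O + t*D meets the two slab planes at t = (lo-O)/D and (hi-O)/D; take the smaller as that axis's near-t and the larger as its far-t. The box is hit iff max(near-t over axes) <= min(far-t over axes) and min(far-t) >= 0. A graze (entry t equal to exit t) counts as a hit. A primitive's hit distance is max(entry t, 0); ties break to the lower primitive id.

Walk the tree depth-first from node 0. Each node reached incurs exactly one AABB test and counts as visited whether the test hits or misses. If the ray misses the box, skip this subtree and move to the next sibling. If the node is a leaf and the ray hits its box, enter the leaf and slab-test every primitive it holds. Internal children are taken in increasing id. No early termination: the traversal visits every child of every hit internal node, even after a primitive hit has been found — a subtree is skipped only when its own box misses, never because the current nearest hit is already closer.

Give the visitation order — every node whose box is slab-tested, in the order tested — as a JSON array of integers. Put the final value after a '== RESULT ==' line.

Walk:
N0 x:[83/3,121/3] y:[20,61] z:[89/3,131/3] -> hit [89/3,121/3], descend [6, 13]
  N6 x:[83/3,113/3] y:[20,61] z:[89/3,109/3] -> hit [89/3,109/3], descend [3, 14]
    N3 x:[85/3,113/3] y:[20,29] z:[89/3,109/3] -> miss, prune
    N14 x:[83/3,104/3] y:[31,61] z:[91/3,36] -> hit [31,104/3], descend [4, 9]
      N4 x:[31,103/3] y:[42,61] z:[32,35] -> miss, prune
      N9 x:[83/3,104/3] y:[31,38] z:[91/3,36] -> hit [31,104/3] leaf, test {P1(miss), P4(miss), P18(miss)}
  N13 x:[28,121/3] y:[21,59] z:[107/3,131/3] -> hit [107/3,121/3], descend [10, 11]
    N10 x:[28,119/3] y:[21,32] z:[109/3,43] -> miss, prune
    N11 x:[95/3,121/3] y:[29,59] z:[107/3,131/3] -> hit [107/3,121/3], descend [7, 12]
      N7 x:[95/3,35] y:[48,59] z:[115/3,41] -> miss, prune
      N12 x:[109/3,121/3] y:[29,40] z:[107/3,131/3] -> hit [109/3,40] leaf, test {P3(miss), P6@t=115/3, P16(miss)}

Visited [0, 6, 3, 14, 4, 9, 13, 10, 11, 7, 12]. Tests: 11 box, 2 leaf. Nearest: P6.

== RESULT ==
[0, 6, 3, 14, 4, 9, 13, 10, 11, 7, 12]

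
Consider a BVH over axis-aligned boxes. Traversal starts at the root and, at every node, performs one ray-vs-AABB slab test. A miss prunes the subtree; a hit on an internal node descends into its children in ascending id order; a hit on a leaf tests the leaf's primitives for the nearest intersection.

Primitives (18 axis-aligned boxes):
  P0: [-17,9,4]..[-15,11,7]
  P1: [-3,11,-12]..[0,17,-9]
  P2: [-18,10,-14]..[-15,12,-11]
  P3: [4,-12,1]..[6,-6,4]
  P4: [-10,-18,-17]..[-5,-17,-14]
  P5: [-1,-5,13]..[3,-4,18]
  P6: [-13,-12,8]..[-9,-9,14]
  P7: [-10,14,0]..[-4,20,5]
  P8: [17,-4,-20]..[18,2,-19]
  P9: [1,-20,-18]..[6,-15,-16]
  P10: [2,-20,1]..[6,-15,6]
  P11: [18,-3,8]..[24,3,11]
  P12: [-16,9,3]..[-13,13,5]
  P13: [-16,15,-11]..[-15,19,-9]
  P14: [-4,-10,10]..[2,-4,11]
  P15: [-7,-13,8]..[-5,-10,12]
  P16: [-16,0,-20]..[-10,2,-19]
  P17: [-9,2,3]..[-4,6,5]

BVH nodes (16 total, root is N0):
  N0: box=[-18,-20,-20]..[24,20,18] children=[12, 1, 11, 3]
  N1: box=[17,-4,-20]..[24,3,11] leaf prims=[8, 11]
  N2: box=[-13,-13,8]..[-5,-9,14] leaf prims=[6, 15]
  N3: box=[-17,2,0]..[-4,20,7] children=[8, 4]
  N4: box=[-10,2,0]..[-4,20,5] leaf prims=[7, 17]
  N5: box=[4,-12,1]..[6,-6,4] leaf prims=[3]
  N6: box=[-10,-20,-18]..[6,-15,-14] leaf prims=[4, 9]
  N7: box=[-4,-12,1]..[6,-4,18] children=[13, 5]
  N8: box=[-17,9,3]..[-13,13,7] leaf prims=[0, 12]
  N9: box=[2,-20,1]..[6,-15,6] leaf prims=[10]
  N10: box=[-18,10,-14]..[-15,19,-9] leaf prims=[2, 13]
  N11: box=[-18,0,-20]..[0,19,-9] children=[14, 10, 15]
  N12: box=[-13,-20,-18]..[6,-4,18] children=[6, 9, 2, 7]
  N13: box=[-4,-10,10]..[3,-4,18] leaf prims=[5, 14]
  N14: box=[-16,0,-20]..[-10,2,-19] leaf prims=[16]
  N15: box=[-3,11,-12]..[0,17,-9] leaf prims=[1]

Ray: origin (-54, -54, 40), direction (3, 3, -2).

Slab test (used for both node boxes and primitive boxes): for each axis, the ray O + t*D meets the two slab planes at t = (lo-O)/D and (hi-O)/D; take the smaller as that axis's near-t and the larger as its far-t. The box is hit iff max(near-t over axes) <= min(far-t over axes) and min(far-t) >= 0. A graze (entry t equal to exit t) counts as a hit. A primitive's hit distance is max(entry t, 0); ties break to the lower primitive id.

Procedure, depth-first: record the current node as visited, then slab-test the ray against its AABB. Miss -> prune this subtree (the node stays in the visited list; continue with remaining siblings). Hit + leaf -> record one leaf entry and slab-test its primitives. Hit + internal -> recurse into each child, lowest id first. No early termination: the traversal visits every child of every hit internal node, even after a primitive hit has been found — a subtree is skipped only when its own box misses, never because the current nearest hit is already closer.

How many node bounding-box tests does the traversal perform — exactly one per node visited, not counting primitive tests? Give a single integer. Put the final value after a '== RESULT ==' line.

Traverse from the root:
N0 x:[12,26] y:[34/3,74/3] z:[11,30] -> hit [12,74/3], descend [1, 3, 11, 12]
  N1 x:[71/3,26] y:[50/3,19] z:[29/2,30] -> miss, prune
  N3 x:[37/3,50/3] y:[56/3,74/3] z:[33/2,20] -> miss, prune
  N11 x:[12,18] y:[18,73/3] z:[49/2,30] -> miss, prune
  N12 x:[41/3,20] y:[34/3,50/3] z:[11,29] -> hit [41/3,50/3], descend [2, 6, 7, 9]
    N2 x:[41/3,49/3] y:[41/3,15] z:[13,16] -> hit [41/3,15] leaf, test {P6@t=14, P15(miss)}
    N6 x:[44/3,20] y:[34/3,13] z:[27,29] -> miss, prune
    N7 x:[50/3,20] y:[14,50/3] z:[11,39/2] -> hit [50/3,50/3], descend [5, 13]
      N5 x:[58/3,20] y:[14,16] z:[18,39/2] -> miss, prune
      N13 x:[50/3,19] y:[44/3,50/3] z:[11,15] -> miss, prune
    N9 x:[56/3,20] y:[34/3,13] z:[17,39/2] -> miss, prune

order=[0, 1, 3, 11, 12, 2, 6, 7, 5, 13, 9]  |boxes|=11  |leaves|=1  hit=P6

== RESULT ==
11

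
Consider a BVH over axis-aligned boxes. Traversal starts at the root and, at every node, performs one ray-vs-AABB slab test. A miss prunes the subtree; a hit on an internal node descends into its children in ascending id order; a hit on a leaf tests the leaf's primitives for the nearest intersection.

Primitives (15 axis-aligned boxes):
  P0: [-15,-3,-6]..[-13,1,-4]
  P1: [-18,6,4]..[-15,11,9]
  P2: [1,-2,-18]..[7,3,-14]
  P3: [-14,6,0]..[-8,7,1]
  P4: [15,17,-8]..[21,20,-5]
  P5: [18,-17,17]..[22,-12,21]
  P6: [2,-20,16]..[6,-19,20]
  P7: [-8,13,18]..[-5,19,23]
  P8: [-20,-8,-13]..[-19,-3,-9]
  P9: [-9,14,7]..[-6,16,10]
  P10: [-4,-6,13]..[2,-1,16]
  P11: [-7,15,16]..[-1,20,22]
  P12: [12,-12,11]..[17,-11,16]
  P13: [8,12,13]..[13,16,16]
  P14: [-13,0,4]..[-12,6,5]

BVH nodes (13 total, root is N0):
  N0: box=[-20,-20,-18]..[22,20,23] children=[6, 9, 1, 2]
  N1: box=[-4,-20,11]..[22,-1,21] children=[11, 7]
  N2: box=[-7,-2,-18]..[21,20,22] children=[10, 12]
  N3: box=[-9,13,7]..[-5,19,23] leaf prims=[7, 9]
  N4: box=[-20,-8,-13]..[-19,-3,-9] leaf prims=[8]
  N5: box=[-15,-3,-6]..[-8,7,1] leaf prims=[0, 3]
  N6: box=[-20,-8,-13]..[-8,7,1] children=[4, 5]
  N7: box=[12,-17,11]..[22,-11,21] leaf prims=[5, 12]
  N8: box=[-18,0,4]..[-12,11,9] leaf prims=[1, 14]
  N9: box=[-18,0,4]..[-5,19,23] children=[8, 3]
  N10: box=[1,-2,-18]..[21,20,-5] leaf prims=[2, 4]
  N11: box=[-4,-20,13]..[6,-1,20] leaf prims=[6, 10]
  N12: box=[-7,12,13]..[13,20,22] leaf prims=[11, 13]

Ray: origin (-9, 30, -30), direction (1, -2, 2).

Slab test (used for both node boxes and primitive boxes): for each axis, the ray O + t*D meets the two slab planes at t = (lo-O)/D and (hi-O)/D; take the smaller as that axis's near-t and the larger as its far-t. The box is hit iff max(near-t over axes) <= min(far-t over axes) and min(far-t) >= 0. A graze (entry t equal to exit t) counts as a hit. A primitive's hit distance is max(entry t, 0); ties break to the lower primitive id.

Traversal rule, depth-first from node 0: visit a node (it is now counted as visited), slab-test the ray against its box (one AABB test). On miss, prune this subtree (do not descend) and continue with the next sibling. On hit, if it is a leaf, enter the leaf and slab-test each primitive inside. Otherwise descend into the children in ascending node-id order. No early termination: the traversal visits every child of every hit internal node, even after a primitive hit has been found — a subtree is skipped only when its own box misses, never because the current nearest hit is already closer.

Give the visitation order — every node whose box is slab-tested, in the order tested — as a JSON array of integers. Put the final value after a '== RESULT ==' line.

Trace the traversal:
N0 x:[-11,31] y:[5,25] z:[6,53/2] -> hit [6,25], descend [1, 2, 6, 9]
  N1 x:[5,31] y:[31/2,25] z:[41/2,51/2] -> hit [41/2,25], descend [7, 11]
    N7 x:[21,31] y:[41/2,47/2] z:[41/2,51/2] -> hit [21,47/2] leaf, test {P5(miss), P12@t=21}
    N11 x:[5,15] y:[31/2,25] z:[43/2,25] -> miss, prune
  N2 x:[2,30] y:[5,16] z:[6,26] -> hit [6,16], descend [10, 12]
    N10 x:[10,30] y:[5,16] z:[6,25/2] -> hit [10,25/2] leaf, test {P2(miss), P4(miss)}
    N12 x:[2,22] y:[5,9] z:[43/2,26] -> miss, prune
  N6 x:[-11,1] y:[23/2,19] z:[17/2,31/2] -> miss, prune
  N9 x:[-9,4] y:[11/2,15] z:[17,53/2] -> miss, prune

Summary -> nodes [0, 1, 7, 11, 2, 10, 12, 6, 9]; box-tests=9; leaf-entries=2; first=P12

== RESULT ==
[0, 1, 7, 11, 2, 10, 12, 6, 9]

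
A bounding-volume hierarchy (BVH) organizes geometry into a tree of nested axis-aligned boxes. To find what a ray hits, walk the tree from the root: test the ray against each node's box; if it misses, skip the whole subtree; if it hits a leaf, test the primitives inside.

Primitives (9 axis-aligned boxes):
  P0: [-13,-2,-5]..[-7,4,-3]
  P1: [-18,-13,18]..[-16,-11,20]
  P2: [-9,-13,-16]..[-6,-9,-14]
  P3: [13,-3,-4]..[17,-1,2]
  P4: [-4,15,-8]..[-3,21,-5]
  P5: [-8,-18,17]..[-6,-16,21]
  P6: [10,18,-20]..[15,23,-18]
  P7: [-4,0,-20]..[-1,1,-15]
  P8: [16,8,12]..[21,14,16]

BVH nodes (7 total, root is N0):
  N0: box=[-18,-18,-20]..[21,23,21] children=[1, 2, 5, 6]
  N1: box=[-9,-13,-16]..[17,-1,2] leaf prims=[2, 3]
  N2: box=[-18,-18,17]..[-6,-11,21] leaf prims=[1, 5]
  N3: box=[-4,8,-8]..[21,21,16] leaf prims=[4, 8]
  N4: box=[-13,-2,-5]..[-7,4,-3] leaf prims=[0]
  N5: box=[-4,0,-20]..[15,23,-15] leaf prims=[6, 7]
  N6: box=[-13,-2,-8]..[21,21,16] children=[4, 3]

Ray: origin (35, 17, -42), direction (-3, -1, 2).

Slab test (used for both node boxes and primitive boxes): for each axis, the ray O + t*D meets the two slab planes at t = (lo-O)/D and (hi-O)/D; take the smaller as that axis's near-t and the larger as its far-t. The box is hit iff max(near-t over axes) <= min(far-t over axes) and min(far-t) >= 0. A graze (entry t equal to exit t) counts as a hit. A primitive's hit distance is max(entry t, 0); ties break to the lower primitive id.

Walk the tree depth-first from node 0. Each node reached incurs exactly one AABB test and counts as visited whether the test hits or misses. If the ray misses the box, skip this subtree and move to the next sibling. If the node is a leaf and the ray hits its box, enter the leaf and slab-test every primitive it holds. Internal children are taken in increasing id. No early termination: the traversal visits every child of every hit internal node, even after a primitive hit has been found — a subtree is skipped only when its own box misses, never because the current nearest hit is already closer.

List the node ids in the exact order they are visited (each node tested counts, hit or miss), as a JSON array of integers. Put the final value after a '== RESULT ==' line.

Trace the traversal:
N0 x:[14/3,53/3] y:[-6,35] z:[11,63/2] -> hit [11,53/3], descend [1, 2, 5, 6]
  N1 x:[6,44/3] y:[18,30] z:[13,22] -> miss, prune
  N2 x:[41/3,53/3] y:[28,35] z:[59/2,63/2] -> miss, prune
  N5 x:[20/3,13] y:[-6,17] z:[11,27/2] -> hit [11,13] leaf, test {P6(miss), P7(miss)}
  N6 x:[14/3,16] y:[-4,19] z:[17,29] -> miss, prune

Summary -> nodes [0, 1, 2, 5, 6]; box-tests=5; leaf-entries=1; first=miss

== RESULT ==
[0, 1, 2, 5, 6]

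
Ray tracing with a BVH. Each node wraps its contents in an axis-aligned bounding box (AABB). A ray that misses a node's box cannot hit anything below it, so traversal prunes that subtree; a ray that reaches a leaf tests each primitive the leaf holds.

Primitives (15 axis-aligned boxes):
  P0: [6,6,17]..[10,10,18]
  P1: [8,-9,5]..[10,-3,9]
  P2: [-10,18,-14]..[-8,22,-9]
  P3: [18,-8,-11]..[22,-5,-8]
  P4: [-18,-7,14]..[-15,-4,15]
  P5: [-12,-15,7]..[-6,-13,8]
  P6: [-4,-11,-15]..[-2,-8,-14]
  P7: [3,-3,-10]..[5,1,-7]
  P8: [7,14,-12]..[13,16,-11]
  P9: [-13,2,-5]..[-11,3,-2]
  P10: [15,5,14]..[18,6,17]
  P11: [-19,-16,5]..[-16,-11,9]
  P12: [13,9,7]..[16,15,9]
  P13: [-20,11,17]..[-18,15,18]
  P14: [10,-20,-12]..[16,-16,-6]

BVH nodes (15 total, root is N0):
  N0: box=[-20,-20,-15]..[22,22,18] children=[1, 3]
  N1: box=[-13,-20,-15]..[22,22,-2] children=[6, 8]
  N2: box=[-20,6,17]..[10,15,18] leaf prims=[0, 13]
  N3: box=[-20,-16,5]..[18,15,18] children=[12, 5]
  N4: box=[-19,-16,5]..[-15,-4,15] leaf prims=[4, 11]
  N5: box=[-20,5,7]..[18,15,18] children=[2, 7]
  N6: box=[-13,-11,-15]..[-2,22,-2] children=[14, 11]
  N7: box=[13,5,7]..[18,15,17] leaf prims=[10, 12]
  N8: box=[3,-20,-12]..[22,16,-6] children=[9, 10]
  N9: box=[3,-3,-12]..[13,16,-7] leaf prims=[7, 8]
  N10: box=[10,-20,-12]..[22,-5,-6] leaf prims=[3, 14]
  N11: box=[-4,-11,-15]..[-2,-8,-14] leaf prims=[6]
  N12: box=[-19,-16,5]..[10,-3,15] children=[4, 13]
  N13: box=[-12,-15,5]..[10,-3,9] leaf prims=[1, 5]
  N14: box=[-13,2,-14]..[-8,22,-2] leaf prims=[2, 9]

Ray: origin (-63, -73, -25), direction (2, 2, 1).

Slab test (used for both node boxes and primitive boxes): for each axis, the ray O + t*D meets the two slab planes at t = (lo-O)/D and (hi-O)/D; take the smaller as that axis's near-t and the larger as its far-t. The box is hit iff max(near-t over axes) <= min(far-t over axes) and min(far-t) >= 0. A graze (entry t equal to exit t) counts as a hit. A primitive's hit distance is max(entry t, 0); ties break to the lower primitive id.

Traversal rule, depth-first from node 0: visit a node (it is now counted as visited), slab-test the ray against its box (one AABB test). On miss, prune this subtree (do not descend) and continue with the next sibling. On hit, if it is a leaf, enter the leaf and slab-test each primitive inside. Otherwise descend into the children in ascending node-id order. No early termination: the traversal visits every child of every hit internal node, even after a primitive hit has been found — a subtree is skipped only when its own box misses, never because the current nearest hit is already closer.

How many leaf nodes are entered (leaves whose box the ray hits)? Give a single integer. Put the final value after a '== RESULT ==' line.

Trace the traversal:
N0 x:[43/2,85/2] y:[53/2,95/2] z:[10,43] -> hit [53/2,85/2], descend [1, 3]
  N1 x:[25,85/2] y:[53/2,95/2] z:[10,23] -> miss, prune
  N3 x:[43/2,81/2] y:[57/2,44] z:[30,43] -> hit [30,81/2], descend [5, 12]
    N5 x:[43/2,81/2] y:[39,44] z:[32,43] -> hit [39,81/2], descend [2, 7]
      N2 x:[43/2,73/2] y:[79/2,44] z:[42,43] -> miss, prune
      N7 x:[38,81/2] y:[39,44] z:[32,42] -> hit [39,81/2] leaf, test {P10@t=39, P12(miss)}
    N12 x:[22,73/2] y:[57/2,35] z:[30,40] -> hit [30,35], descend [4, 13]
      N4 x:[22,24] y:[57/2,69/2] z:[30,40] -> miss, prune
      N13 x:[51/2,73/2] y:[29,35] z:[30,34] -> hit [30,34] leaf, test {P1(miss), P5(miss)}

Visited [0, 1, 3, 5, 2, 7, 12, 4, 13]. Tests: 9 box, 2 leaf. Nearest: P10.

== RESULT ==
2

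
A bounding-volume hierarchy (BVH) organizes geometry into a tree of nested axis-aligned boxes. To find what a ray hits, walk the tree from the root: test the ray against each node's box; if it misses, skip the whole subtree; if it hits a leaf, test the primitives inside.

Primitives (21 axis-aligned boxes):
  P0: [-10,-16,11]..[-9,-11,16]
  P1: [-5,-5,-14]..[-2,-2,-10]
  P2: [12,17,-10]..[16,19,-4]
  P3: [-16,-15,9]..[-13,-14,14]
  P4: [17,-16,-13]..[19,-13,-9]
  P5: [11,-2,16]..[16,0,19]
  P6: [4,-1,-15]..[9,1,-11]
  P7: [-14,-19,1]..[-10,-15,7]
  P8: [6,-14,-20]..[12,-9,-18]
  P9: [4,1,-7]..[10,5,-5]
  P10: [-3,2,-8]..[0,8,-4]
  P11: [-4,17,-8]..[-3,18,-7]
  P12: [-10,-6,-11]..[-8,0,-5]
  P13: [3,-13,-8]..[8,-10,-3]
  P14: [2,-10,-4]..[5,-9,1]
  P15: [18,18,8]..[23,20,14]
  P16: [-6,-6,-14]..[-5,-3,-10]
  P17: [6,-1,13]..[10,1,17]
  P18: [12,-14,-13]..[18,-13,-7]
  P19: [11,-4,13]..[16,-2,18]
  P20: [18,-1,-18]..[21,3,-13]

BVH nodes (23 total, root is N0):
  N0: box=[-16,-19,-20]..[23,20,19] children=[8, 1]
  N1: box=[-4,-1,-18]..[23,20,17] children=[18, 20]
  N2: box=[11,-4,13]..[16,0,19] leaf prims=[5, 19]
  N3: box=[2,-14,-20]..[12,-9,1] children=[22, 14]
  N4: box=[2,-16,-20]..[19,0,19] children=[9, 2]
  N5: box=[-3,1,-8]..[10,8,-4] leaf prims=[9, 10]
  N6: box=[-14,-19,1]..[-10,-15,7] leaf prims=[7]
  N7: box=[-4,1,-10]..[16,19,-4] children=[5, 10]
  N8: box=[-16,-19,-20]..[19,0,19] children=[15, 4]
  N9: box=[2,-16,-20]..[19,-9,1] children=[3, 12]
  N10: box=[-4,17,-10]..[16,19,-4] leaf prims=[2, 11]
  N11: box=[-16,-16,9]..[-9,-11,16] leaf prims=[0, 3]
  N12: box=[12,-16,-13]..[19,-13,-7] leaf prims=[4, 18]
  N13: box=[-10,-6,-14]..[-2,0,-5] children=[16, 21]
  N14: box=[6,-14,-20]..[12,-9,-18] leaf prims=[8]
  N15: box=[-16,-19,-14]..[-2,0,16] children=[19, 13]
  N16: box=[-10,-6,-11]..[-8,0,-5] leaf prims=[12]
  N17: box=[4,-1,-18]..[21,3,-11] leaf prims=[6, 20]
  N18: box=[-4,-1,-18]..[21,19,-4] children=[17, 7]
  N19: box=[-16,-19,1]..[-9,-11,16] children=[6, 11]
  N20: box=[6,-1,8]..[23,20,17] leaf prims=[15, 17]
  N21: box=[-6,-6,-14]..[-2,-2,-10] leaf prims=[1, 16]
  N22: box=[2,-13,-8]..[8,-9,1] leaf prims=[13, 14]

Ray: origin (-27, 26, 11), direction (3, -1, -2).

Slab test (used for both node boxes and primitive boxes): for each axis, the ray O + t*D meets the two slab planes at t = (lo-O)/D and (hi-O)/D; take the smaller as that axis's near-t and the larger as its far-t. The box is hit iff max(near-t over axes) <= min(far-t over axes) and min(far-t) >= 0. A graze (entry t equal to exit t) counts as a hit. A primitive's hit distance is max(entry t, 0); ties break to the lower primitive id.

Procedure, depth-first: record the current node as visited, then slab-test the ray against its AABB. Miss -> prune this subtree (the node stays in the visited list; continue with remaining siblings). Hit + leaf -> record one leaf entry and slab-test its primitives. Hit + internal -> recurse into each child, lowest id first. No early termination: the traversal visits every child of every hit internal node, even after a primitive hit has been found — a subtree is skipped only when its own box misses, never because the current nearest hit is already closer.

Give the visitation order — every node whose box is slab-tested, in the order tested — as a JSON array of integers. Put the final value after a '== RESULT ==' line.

Traverse from the root:
N0 x:[11/3,50/3] y:[6,45] z:[-4,31/2] -> hit [6,31/2], descend [1, 8]
  N1 x:[23/3,50/3] y:[6,27] z:[-3,29/2] -> hit [23/3,29/2], descend [18, 20]
    N18 x:[23/3,16] y:[7,27] z:[15/2,29/2] -> hit [23/3,29/2], descend [7, 17]
      N7 x:[23/3,43/3] y:[7,25] z:[15/2,21/2] -> hit [23/3,21/2], descend [5, 10]
        N5 x:[8,37/3] y:[18,25] z:[15/2,19/2] -> miss, prune
        N10 x:[23/3,43/3] y:[7,9] z:[15/2,21/2] -> hit [23/3,9] leaf, test {P2(miss), P11(miss)}
      N17 x:[31/3,16] y:[23,27] z:[11,29/2] -> miss, prune
    N20 x:[11,50/3] y:[6,27] z:[-3,3/2] -> miss, prune
  N8 x:[11/3,46/3] y:[26,45] z:[-4,31/2] -> miss, prune

9 AABB tests over nodes [0, 1, 18, 7, 5, 10, 17, 20, 8]; 1 leaf entered; closest miss.

== RESULT ==
[0, 1, 18, 7, 5, 10, 17, 20, 8]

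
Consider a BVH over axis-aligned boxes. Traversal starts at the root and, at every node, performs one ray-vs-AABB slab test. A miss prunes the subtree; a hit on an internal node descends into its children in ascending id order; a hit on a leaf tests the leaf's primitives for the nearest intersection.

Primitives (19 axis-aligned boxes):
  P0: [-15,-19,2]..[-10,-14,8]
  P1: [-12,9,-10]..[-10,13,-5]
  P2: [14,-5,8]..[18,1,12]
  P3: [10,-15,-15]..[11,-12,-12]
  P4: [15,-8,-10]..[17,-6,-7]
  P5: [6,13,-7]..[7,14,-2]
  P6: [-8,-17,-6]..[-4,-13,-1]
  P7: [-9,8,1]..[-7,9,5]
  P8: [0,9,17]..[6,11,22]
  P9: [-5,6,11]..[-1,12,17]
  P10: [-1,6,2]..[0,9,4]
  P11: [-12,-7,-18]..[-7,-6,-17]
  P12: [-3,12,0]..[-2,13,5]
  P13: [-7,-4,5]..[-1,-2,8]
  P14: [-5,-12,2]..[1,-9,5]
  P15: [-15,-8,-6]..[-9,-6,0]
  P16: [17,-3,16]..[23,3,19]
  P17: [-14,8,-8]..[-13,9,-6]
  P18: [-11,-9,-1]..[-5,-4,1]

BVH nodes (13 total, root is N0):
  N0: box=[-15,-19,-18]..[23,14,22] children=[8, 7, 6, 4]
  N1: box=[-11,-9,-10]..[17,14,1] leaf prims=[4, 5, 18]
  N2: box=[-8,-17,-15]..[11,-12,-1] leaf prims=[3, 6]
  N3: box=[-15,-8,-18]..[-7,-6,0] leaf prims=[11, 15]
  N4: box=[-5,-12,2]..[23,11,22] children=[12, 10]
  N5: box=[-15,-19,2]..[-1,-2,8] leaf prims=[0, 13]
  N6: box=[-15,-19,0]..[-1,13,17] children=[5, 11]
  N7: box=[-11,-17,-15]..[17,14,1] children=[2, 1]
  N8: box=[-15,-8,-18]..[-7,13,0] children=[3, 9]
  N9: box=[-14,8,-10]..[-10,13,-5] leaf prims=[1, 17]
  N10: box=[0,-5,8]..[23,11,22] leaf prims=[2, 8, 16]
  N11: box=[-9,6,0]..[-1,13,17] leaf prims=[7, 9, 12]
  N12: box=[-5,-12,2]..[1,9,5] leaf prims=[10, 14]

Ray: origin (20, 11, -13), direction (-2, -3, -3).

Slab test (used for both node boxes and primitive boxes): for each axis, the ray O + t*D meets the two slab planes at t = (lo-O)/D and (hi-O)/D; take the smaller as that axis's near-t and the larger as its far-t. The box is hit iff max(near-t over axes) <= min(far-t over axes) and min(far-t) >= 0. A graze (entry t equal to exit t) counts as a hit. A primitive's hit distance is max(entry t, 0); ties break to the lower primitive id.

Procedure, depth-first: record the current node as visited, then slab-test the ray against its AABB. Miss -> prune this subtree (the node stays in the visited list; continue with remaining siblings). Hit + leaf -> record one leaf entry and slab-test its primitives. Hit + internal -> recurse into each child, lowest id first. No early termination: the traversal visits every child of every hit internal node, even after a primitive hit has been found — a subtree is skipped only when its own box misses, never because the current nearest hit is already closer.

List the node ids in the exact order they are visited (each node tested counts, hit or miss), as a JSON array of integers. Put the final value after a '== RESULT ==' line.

Trace the traversal:
N0 x:[-3/2,35/2] y:[-1,10] z:[-35/3,5/3] -> hit [-1,5/3], descend [4, 6, 7, 8]
  N4 x:[-3/2,25/2] y:[0,23/3] z:[-35/3,-5] -> miss, prune
  N6 x:[21/2,35/2] y:[-2/3,10] z:[-10,-13/3] -> miss, prune
  N7 x:[3/2,31/2] y:[-1,28/3] z:[-14/3,2/3] -> miss, prune
  N8 x:[27/2,35/2] y:[-2/3,19/3] z:[-13/3,5/3] -> miss, prune

order=[0, 4, 6, 7, 8]  |boxes|=5  |leaves|=0  hit=miss

== RESULT ==
[0, 4, 6, 7, 8]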